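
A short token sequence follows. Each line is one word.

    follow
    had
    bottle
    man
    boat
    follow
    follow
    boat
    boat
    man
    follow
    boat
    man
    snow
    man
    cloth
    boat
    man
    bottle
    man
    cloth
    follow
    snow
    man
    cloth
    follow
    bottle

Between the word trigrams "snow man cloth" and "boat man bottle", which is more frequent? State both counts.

"snow man cloth": 2 occurrences
"boat man bottle": 1 occurrence

"snow man cloth" (2 vs 1)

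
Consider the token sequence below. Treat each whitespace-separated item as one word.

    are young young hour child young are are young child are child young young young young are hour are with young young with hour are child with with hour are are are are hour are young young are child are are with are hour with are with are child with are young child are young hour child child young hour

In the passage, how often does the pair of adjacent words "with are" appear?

Scanning the 59 overlapping bigram windows for "with are":
  position 42–43: with are
  position 45–46: with are
  position 47–48: with are
  position 50–51: with are

4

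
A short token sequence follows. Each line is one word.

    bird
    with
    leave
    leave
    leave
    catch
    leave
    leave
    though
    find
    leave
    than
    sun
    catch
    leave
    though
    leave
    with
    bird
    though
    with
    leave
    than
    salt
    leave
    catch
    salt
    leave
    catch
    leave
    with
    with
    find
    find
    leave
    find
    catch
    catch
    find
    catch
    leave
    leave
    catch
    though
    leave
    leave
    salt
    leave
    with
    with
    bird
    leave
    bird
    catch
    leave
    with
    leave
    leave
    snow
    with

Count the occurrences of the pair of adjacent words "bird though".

Scanning the 59 overlapping bigram windows for "bird though":
  position 19–20: bird though

1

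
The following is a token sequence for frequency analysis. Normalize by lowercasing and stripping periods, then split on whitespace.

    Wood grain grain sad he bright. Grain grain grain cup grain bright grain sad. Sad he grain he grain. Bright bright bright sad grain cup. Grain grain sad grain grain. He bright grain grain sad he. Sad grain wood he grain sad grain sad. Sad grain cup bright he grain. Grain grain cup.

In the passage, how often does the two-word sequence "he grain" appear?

4

Scanning the 52 overlapping bigram windows for "he grain":
  position 16–17: he grain
  position 18–19: he grain
  position 40–41: he grain
  position 49–50: he grain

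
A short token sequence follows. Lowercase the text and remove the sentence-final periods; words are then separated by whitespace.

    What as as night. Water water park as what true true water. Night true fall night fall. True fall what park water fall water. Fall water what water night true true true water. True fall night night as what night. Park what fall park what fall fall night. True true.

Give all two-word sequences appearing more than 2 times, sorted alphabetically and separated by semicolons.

Bigram counts meeting the condition (more than 2 times):
  fall night: 3
  night true: 3
  true fall: 3
  true true: 4

fall night; night true; true fall; true true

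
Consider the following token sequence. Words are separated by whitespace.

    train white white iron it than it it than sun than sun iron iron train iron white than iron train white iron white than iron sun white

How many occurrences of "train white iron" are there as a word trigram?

Scanning the 25 overlapping trigram windows for "train white iron":
  position 20–22: train white iron

1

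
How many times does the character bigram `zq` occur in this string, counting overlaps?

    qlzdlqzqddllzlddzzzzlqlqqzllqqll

1

Sliding a length-2 window over the 32 characters (31 positions):
  position 7–8: zq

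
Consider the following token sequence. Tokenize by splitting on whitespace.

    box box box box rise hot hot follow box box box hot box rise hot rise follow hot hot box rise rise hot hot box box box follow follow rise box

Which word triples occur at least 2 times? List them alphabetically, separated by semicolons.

Trigram counts meeting the condition (at least 2 times):
  box box box: 4
  box rise hot: 2
  hot box rise: 2
  hot hot box: 2
  rise hot hot: 2

box box box; box rise hot; hot box rise; hot hot box; rise hot hot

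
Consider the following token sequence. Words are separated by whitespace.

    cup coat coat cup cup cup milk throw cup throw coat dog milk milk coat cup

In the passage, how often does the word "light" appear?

Scanning the 16 tokens for "light":
  (none found)

0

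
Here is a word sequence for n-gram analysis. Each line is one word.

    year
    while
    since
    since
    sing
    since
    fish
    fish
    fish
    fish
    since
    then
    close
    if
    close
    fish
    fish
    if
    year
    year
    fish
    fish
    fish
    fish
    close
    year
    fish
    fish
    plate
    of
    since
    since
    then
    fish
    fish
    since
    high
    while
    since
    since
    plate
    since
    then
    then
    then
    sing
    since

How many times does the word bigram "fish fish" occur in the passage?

9

Scanning the 46 overlapping bigram windows for "fish fish":
  position 7–8: fish fish
  position 8–9: fish fish
  position 9–10: fish fish
  position 16–17: fish fish
  position 21–22: fish fish
  position 22–23: fish fish
  position 23–24: fish fish
  position 27–28: fish fish
  position 34–35: fish fish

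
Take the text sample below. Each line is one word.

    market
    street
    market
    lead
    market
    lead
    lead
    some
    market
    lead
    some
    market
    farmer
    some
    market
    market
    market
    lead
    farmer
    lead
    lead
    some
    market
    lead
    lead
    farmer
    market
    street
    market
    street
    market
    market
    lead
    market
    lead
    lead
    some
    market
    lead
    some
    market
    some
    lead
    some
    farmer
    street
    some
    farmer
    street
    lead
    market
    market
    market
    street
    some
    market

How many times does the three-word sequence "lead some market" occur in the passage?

Scanning the 54 overlapping trigram windows for "lead some market":
  position 7–9: lead some market
  position 10–12: lead some market
  position 21–23: lead some market
  position 36–38: lead some market
  position 39–41: lead some market

5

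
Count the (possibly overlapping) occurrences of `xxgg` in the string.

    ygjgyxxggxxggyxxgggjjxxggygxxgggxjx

5

Sliding a length-4 window over the 35 characters (32 positions):
  position 6–9: xxgg
  position 10–13: xxgg
  position 15–18: xxgg
  position 22–25: xxgg
  position 28–31: xxgg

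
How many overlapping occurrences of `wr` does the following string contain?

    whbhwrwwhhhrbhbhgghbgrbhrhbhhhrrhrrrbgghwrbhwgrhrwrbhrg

Sliding a length-2 window over the 55 characters (54 positions):
  position 5–6: wr
  position 41–42: wr
  position 50–51: wr

3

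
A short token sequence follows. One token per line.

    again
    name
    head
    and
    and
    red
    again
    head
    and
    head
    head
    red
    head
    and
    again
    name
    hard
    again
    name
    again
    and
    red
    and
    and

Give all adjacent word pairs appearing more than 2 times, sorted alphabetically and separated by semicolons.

again name; head and

Bigram counts meeting the condition (more than 2 times):
  again name: 3
  head and: 3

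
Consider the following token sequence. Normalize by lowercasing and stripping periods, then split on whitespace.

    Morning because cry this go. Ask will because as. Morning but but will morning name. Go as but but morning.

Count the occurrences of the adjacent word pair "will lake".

0

Scanning the 19 overlapping bigram windows for "will lake":
  (none found)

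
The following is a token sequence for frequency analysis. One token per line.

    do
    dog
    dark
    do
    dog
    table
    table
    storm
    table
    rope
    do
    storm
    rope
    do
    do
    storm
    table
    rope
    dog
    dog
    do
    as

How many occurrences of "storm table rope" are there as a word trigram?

Scanning the 20 overlapping trigram windows for "storm table rope":
  position 8–10: storm table rope
  position 16–18: storm table rope

2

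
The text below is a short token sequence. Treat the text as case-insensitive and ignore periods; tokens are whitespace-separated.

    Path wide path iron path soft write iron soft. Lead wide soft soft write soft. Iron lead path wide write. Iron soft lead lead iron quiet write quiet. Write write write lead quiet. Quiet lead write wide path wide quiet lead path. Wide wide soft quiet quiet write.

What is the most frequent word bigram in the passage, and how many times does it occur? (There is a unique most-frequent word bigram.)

"path wide", 4 times

Bigram frequencies (highest first):
  path wide: 4
  quiet write: 3
  wide path: 2
  soft write: 2
  write iron: 2
  iron soft: 2
  … (26 more, each ≤ 2)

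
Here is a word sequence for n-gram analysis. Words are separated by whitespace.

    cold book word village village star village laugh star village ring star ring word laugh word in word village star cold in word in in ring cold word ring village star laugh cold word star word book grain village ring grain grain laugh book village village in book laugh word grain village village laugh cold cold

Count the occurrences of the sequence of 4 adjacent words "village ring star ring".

Scanning the 53 overlapping 4-gram windows for "village ring star ring":
  position 10–13: village ring star ring

1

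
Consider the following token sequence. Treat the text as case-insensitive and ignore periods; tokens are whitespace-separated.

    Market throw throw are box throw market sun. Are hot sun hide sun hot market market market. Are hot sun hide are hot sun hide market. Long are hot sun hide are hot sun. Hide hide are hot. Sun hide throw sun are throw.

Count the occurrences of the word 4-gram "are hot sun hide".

6

Scanning the 41 overlapping 4-gram windows for "are hot sun hide":
  position 9–12: are hot sun hide
  position 18–21: are hot sun hide
  position 22–25: are hot sun hide
  position 28–31: are hot sun hide
  position 32–35: are hot sun hide
  position 37–40: are hot sun hide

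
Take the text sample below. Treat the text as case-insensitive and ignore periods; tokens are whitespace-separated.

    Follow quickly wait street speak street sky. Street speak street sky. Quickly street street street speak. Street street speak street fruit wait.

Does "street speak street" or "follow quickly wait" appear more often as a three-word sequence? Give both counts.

"street speak street" (4 vs 1)

"street speak street": 4 occurrences
"follow quickly wait": 1 occurrence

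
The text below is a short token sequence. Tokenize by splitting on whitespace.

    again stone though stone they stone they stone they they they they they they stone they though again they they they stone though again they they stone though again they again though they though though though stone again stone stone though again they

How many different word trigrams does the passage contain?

43 tokens → 41 trigram windows in total.
Repeated trigrams (each contributes count−1 duplicates):
  they they they: 5
  though again they: 4
  stone though again: 3
  they stone they: 3
  they they stone: 3
  again they they: 2
  stone they stone: 2
  they stone though: 2
16 duplicate windows → 41 − 16 = 25 distinct.

25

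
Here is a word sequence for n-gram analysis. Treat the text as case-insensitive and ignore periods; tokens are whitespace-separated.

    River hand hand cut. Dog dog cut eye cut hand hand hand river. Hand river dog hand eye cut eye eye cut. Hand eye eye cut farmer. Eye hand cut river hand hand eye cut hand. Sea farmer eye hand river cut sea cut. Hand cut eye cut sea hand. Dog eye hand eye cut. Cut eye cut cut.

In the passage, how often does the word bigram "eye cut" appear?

8

Scanning the 58 overlapping bigram windows for "eye cut":
  position 8–9: eye cut
  position 18–19: eye cut
  position 21–22: eye cut
  position 25–26: eye cut
  position 34–35: eye cut
  position 47–48: eye cut
  position 54–55: eye cut
  position 57–58: eye cut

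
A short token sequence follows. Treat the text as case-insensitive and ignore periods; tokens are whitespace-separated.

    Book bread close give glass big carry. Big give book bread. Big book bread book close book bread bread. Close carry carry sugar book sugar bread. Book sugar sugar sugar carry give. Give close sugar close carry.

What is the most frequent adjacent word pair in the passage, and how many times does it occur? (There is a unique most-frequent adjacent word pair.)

Bigram frequencies (highest first):
  book bread: 4
  bread close: 2
  bread book: 2
  close carry: 2
  book sugar: 2
  sugar sugar: 2
  … (22 more, each ≤ 1)

"book bread", 4 times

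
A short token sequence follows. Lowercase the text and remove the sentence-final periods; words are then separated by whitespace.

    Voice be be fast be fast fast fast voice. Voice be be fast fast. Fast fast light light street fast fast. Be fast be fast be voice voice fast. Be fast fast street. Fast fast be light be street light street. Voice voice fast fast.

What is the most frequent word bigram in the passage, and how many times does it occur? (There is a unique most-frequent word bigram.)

Bigram frequencies (highest first):
  fast fast: 9
  be fast: 6
  fast be: 6
  voice voice: 3
  voice be: 2
  be be: 2
  … (13 more, each ≤ 2)

"fast fast", 9 times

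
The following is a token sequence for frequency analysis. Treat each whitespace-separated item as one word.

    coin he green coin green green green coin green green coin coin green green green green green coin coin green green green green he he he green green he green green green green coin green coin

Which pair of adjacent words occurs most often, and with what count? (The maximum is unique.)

"green green", 14 times

Bigram frequencies (highest first):
  green green: 14
  green coin: 6
  coin green: 5
  he green: 3
  coin coin: 2
  green he: 2
  … (2 more, each ≤ 2)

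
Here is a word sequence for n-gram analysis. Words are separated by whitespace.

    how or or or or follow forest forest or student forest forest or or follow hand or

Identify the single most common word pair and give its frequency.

"or or", 4 times

Bigram frequencies (highest first):
  or or: 4
  or follow: 2
  forest forest: 2
  forest or: 2
  how or: 1
  follow forest: 1
  … (4 more, each ≤ 1)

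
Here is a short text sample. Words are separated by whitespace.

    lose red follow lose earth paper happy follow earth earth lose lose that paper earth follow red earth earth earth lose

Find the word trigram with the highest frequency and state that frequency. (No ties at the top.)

Trigram frequencies (highest first):
  earth earth lose: 2
  lose red follow: 1
  red follow lose: 1
  follow lose earth: 1
  lose earth paper: 1
  earth paper happy: 1
  … (12 more, each ≤ 1)

"earth earth lose", 2 times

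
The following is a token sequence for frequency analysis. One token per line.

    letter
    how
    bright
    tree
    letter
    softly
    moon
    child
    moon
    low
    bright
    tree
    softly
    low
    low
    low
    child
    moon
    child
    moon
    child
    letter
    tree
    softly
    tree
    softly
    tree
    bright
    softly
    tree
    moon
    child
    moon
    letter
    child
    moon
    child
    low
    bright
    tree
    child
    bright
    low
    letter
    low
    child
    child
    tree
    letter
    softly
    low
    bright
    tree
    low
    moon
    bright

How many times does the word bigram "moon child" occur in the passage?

5

Scanning the 55 overlapping bigram windows for "moon child":
  position 7–8: moon child
  position 18–19: moon child
  position 20–21: moon child
  position 31–32: moon child
  position 36–37: moon child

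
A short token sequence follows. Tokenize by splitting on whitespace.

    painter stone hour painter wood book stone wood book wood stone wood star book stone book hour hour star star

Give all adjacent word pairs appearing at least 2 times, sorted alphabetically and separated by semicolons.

book stone; stone wood; wood book

Bigram counts meeting the condition (at least 2 times):
  book stone: 2
  stone wood: 2
  wood book: 2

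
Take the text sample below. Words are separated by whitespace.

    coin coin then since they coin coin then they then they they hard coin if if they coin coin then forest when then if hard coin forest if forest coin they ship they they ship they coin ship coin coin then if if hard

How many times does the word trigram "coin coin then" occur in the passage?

4

Scanning the 42 overlapping trigram windows for "coin coin then":
  position 1–3: coin coin then
  position 6–8: coin coin then
  position 18–20: coin coin then
  position 39–41: coin coin then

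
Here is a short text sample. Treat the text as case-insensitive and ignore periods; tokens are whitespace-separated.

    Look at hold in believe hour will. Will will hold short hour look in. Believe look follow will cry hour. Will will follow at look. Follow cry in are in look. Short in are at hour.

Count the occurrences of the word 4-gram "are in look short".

1

Scanning the 33 overlapping 4-gram windows for "are in look short":
  position 29–32: are in look short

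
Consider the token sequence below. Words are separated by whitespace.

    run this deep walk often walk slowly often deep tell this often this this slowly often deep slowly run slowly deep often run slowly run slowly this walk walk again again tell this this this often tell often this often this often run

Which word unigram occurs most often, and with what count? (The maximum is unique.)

Unigram frequencies (highest first):
  this: 10
  often: 9
  slowly: 6
  run: 5
  deep: 4
  walk: 4
  … (2 more, each ≤ 3)

"this", 10 times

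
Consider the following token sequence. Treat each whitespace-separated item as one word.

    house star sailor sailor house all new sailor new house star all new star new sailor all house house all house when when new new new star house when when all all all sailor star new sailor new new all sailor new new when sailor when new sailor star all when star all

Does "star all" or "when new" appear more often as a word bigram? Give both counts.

"star all": 3 occurrences
"when new": 2 occurrences

"star all" (3 vs 2)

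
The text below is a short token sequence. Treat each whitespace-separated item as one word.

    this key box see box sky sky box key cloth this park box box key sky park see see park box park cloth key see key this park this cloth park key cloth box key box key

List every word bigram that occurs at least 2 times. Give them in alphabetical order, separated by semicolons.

Bigram counts meeting the condition (at least 2 times):
  box key: 4
  key box: 2
  key cloth: 2
  park box: 2
  this park: 2

box key; key box; key cloth; park box; this park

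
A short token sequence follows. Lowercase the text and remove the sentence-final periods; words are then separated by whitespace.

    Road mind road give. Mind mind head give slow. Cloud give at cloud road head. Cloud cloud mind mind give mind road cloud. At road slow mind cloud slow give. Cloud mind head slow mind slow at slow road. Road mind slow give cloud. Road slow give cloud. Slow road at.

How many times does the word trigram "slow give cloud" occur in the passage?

Scanning the 49 overlapping trigram windows for "slow give cloud":
  position 29–31: slow give cloud
  position 42–44: slow give cloud
  position 46–48: slow give cloud

3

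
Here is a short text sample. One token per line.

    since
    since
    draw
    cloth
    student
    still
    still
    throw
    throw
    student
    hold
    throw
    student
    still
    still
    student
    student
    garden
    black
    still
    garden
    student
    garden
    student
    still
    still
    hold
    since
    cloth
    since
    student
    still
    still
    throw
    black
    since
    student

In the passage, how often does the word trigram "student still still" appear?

4

Scanning the 35 overlapping trigram windows for "student still still":
  position 5–7: student still still
  position 13–15: student still still
  position 24–26: student still still
  position 31–33: student still still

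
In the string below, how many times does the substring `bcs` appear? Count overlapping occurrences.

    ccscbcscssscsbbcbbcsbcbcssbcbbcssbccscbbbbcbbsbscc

4

Sliding a length-3 window over the 50 characters (48 positions):
  position 5–7: bcs
  position 18–20: bcs
  position 23–25: bcs
  position 30–32: bcs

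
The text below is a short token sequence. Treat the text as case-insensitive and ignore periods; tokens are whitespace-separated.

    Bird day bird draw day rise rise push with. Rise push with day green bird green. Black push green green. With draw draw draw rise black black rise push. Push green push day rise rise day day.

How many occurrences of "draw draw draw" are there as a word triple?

Scanning the 35 overlapping trigram windows for "draw draw draw":
  position 22–24: draw draw draw

1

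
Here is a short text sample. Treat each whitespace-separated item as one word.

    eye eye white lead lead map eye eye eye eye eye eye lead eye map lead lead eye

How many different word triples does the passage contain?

13

18 tokens → 16 trigram windows in total.
Repeated trigrams (each contributes count−1 duplicates):
  eye eye eye: 4
3 duplicate windows → 16 − 3 = 13 distinct.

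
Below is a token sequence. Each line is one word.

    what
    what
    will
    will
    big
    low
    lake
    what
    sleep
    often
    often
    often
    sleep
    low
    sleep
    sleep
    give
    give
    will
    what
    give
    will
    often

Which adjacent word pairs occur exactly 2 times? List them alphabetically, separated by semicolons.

Bigram counts meeting the condition (exactly 2 times):
  give will: 2
  often often: 2

give will; often often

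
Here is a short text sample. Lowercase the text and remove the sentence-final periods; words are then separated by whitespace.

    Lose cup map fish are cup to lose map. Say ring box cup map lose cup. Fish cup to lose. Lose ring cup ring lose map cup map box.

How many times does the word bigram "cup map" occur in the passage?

Scanning the 28 overlapping bigram windows for "cup map":
  position 2–3: cup map
  position 13–14: cup map
  position 27–28: cup map

3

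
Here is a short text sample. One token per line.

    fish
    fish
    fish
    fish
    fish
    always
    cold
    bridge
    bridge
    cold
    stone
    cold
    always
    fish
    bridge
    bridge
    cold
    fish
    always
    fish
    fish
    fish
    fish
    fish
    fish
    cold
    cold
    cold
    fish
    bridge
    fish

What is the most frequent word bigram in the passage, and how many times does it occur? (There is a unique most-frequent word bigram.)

Bigram frequencies (highest first):
  fish fish: 9
  fish always: 2
  bridge bridge: 2
  bridge cold: 2
  always fish: 2
  fish bridge: 2
  … (9 more, each ≤ 2)

"fish fish", 9 times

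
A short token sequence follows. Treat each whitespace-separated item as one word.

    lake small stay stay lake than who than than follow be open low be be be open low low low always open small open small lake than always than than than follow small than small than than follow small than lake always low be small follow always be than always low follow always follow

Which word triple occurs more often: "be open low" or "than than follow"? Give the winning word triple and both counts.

"be open low": 2 occurrences
"than than follow": 3 occurrences

"than than follow" (3 vs 2)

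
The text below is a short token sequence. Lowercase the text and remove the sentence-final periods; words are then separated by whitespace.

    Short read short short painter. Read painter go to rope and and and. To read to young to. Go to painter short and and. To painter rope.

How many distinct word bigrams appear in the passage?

27 tokens → 26 bigram windows in total.
Repeated bigrams (each contributes count−1 duplicates):
  and and: 3
  and to: 2
  go to: 2
  to painter: 2
5 duplicate windows → 26 − 5 = 21 distinct.

21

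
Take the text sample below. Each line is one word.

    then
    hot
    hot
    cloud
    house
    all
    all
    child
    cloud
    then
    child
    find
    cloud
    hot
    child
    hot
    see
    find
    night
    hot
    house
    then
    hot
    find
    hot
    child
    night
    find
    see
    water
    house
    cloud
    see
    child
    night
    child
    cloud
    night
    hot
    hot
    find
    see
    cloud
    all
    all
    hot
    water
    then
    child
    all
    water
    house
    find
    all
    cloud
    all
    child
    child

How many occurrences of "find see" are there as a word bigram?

Scanning the 57 overlapping bigram windows for "find see":
  position 28–29: find see
  position 41–42: find see

2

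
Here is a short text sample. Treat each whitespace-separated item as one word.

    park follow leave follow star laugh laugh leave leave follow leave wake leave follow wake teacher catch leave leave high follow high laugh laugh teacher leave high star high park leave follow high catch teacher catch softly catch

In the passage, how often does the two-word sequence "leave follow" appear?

Scanning the 37 overlapping bigram windows for "leave follow":
  position 3–4: leave follow
  position 9–10: leave follow
  position 13–14: leave follow
  position 31–32: leave follow

4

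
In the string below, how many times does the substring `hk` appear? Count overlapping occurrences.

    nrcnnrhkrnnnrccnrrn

1

Sliding a length-2 window over the 19 characters (18 positions):
  position 7–8: hk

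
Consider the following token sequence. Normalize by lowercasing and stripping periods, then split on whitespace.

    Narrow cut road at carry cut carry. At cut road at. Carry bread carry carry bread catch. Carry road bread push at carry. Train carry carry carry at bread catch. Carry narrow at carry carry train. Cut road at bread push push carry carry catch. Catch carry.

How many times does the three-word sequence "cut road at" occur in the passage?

Scanning the 45 overlapping trigram windows for "cut road at":
  position 2–4: cut road at
  position 9–11: cut road at
  position 37–39: cut road at

3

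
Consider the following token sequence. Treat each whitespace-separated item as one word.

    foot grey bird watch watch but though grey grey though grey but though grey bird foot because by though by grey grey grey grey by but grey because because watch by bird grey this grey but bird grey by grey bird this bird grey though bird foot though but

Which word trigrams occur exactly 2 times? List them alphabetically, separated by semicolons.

Trigram counts meeting the condition (exactly 2 times):
  but though grey: 2
  grey grey grey: 2

but though grey; grey grey grey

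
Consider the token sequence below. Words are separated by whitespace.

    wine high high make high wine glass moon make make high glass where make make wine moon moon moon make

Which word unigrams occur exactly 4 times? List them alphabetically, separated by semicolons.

high; moon

Unigram counts meeting the condition (exactly 4 times):
  high: 4
  moon: 4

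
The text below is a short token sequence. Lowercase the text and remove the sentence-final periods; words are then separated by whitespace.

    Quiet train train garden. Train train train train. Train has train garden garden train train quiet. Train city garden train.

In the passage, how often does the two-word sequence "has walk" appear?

Scanning the 19 overlapping bigram windows for "has walk":
  (none found)

0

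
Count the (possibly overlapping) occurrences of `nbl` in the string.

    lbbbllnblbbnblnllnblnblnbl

Sliding a length-3 window over the 26 characters (24 positions):
  position 7–9: nbl
  position 12–14: nbl
  position 18–20: nbl
  position 21–23: nbl
  position 24–26: nbl

5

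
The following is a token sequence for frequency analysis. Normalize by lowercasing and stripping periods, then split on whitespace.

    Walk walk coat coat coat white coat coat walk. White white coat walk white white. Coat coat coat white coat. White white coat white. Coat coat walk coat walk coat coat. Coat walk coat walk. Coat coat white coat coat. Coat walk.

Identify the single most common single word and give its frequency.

Unigram frequencies (highest first):
  coat: 23
  white: 10
  walk: 9

"coat", 23 times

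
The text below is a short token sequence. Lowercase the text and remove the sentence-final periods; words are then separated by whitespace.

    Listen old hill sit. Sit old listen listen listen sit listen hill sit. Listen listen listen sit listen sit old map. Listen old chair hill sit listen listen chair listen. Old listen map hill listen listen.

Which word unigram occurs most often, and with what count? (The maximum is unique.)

Unigram frequencies (highest first):
  listen: 16
  sit: 7
  old: 5
  hill: 4
  map: 2
  chair: 2

"listen", 16 times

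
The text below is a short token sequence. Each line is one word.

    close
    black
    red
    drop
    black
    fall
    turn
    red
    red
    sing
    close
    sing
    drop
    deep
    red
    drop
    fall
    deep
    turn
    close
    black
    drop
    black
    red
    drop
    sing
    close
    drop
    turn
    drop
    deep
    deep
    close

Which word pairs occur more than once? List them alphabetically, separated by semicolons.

black red; close black; drop black; drop deep; red drop; sing close

Bigram counts meeting the condition (more than once):
  black red: 2
  close black: 2
  drop black: 2
  drop deep: 2
  red drop: 3
  sing close: 2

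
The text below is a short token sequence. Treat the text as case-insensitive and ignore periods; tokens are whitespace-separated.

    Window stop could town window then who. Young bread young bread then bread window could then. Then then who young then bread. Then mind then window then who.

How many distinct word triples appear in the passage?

24

28 tokens → 26 trigram windows in total.
Repeated trigrams (each contributes count−1 duplicates):
  then who young: 2
  window then who: 2
2 duplicate windows → 26 − 2 = 24 distinct.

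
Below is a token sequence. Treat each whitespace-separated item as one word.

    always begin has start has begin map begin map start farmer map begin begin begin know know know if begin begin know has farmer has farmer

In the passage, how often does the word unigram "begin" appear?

Scanning the 26 tokens for "begin":
  position 2: begin
  position 6: begin
  position 8: begin
  position 13: begin
  position 14: begin
  position 15: begin
  position 20: begin
  position 21: begin

8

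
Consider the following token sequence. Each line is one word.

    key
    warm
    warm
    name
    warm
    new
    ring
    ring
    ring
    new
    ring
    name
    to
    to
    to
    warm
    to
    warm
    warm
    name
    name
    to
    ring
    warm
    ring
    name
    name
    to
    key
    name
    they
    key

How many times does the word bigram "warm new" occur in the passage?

1

Scanning the 31 overlapping bigram windows for "warm new":
  position 5–6: warm new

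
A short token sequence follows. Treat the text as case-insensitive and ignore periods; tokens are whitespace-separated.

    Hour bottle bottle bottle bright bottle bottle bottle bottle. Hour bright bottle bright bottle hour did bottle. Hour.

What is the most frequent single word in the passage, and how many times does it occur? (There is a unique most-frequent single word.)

Unigram frequencies (highest first):
  bottle: 10
  hour: 4
  bright: 3
  did: 1

"bottle", 10 times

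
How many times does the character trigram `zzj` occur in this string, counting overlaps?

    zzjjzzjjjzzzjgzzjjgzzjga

5

Sliding a length-3 window over the 24 characters (22 positions):
  position 1–3: zzj
  position 5–7: zzj
  position 11–13: zzj
  position 15–17: zzj
  position 20–22: zzj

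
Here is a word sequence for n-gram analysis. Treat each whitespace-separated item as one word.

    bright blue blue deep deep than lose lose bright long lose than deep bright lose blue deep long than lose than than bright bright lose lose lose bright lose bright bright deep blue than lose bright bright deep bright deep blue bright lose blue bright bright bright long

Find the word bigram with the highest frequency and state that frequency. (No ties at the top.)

Bigram frequencies (highest first):
  bright bright: 5
  lose bright: 4
  bright lose: 4
  than lose: 3
  lose lose: 3
  bright deep: 3
  … (18 more, each ≤ 2)

"bright bright", 5 times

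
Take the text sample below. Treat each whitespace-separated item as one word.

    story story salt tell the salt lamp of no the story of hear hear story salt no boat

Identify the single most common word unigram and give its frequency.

Unigram frequencies (highest first):
  story: 4
  salt: 3
  the: 2
  of: 2
  no: 2
  hear: 2
  … (3 more, each ≤ 1)

"story", 4 times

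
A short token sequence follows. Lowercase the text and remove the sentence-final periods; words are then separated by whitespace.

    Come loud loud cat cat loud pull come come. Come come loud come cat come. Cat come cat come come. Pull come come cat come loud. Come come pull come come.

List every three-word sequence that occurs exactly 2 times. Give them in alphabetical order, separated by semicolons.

cat come cat; come come come; come come pull; come loud come; come pull come

Trigram counts meeting the condition (exactly 2 times):
  cat come cat: 2
  come come come: 2
  come come pull: 2
  come loud come: 2
  come pull come: 2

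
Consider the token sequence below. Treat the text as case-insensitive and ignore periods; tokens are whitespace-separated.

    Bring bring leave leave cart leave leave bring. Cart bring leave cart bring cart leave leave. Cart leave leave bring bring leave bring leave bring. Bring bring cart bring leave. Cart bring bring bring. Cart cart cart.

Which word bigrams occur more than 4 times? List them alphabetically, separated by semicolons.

Bigram counts meeting the condition (more than 4 times):
  bring bring: 6
  bring leave: 5

bring bring; bring leave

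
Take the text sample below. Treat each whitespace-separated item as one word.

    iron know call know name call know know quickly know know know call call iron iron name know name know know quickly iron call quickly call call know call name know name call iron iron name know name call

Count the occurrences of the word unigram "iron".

6

Scanning the 39 tokens for "iron":
  position 1: iron
  position 15: iron
  position 16: iron
  position 23: iron
  position 34: iron
  position 35: iron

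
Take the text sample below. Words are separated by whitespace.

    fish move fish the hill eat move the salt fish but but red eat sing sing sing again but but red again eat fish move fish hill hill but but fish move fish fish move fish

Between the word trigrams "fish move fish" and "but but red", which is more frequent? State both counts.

"fish move fish": 4 occurrences
"but but red": 2 occurrences

"fish move fish" (4 vs 2)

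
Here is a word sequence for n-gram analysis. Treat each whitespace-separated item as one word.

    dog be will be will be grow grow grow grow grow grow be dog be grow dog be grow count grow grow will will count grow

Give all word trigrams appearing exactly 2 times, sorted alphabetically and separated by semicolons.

Trigram counts meeting the condition (exactly 2 times):
  be will be: 2
  dog be grow: 2

be will be; dog be grow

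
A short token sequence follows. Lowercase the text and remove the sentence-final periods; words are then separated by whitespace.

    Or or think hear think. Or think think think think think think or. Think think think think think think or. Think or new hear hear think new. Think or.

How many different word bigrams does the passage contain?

11

29 tokens → 28 bigram windows in total.
Repeated bigrams (each contributes count−1 duplicates):
  think think: 10
  think or: 5
  or think: 4
  hear think: 2
17 duplicate windows → 28 − 17 = 11 distinct.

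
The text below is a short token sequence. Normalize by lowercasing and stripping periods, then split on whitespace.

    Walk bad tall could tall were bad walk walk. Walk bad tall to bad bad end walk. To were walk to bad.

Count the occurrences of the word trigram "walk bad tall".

Scanning the 20 overlapping trigram windows for "walk bad tall":
  position 1–3: walk bad tall
  position 10–12: walk bad tall

2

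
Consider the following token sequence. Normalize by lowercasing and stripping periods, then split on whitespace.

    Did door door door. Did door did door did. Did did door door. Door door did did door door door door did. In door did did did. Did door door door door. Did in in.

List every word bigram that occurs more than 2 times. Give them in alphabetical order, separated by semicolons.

Bigram counts meeting the condition (more than 2 times):
  did did: 6
  did door: 6
  door did: 7
  door door: 11

did did; did door; door did; door door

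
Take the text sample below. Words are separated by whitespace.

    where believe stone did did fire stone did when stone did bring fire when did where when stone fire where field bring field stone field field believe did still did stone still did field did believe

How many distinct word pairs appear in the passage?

36 tokens → 35 bigram windows in total.
Repeated bigrams (each contributes count−1 duplicates):
  stone did: 3
  still did: 2
  when stone: 2
4 duplicate windows → 35 − 4 = 31 distinct.

31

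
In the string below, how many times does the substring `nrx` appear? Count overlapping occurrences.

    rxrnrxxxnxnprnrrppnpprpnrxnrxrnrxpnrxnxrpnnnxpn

Sliding a length-3 window over the 47 characters (45 positions):
  position 4–6: nrx
  position 24–26: nrx
  position 27–29: nrx
  position 31–33: nrx
  position 35–37: nrx

5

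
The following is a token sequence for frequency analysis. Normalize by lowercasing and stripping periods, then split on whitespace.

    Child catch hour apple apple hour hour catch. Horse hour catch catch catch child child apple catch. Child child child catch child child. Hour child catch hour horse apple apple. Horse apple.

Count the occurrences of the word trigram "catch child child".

3

Scanning the 30 overlapping trigram windows for "catch child child":
  position 13–15: catch child child
  position 17–19: catch child child
  position 21–23: catch child child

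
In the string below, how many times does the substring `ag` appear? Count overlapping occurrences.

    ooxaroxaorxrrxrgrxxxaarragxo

Sliding a length-2 window over the 28 characters (27 positions):
  position 25–26: ag

1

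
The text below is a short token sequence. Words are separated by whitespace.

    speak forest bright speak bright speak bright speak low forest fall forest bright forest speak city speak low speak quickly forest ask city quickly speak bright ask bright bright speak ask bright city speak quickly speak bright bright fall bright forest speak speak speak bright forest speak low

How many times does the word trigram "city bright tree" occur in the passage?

Scanning the 46 overlapping trigram windows for "city bright tree":
  (none found)

0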